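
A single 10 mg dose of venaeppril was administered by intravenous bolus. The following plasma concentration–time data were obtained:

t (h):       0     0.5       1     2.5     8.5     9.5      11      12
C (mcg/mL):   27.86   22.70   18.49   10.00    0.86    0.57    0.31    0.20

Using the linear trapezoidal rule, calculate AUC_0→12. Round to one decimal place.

AUC = 78.5 mcg/mL·h

Trapezoidal AUC_0→12:
  [0→0.5]: (27.86+22.70)/2 × 0.5 = 12.64
  [0.5→1]: (22.70+18.49)/2 × 0.5 = 10.2975
  [1→2.5]: (18.49+10.00)/2 × 1.5 = 21.3675
  [2.5→8.5]: (10.00+0.86)/2 × 6 = 32.58
  [8.5→9.5]: (0.86+0.57)/2 × 1 = 0.715
  [9.5→11]: (0.57+0.31)/2 × 1.5 = 0.66
  [11→12]: (0.31+0.20)/2 × 1 = 0.255
  Sum = 78.515 mcg/mL·h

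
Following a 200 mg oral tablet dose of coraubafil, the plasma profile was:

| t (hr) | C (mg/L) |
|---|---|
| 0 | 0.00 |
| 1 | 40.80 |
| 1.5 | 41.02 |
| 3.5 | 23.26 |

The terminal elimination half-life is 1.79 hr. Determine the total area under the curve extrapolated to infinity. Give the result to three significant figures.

AUC = 165 mg/L·hr

Trapezoidal AUC_0→3.5:
  [0→1]: (0.00+40.80)/2 × 1 = 20.4
  [1→1.5]: (40.80+41.02)/2 × 0.5 = 20.455
  [1.5→3.5]: (41.02+23.26)/2 × 2 = 64.28
  Sum = 105.135 mg/L·hr
k_e = ln2 / t½ = 0.693147 / 1.79 = 0.3872 hr^-1
Extrapolated tail: C_last / k_e = 23.26 / 0.3872 = 60.072
AUC_0→∞ = 105.135 + 60.072 = 165.207 mg/L·hr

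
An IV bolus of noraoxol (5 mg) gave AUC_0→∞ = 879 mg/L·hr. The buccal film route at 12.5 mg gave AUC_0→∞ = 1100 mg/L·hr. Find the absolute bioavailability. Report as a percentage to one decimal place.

F = (AUC_ev / D_ev) / (AUC_iv / D_iv)
  = (1100/12.5) / (879/5)
  = 88 / 175.8 = 0.5006
  = 50.06%

F = 50.1%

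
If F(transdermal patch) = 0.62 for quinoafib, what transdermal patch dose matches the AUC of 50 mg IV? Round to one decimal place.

For equal systemic exposure: F × D_ev = D_iv
D_ev = D_iv / F = 50 / 0.62 = 80.6452 mg

D_transdermal = 80.6 mg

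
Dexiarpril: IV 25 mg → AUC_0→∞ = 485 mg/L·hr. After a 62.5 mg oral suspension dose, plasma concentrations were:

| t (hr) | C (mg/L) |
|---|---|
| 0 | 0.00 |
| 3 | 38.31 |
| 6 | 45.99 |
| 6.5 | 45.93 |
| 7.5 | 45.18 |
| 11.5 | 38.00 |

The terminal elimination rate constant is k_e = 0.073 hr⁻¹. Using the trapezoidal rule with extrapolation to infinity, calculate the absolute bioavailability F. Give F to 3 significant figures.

F = 0.775

Trapezoidal AUC_0→11.5 (oral suspension):
  [0→3]: (0.00+38.31)/2 × 3 = 57.465
  [3→6]: (38.31+45.99)/2 × 3 = 126.45
  [6→6.5]: (45.99+45.93)/2 × 0.5 = 22.98
  [6.5→7.5]: (45.93+45.18)/2 × 1 = 45.555
  [7.5→11.5]: (45.18+38.00)/2 × 4 = 166.36
  Sum = 418.81 mg/L·hr
Tail: C_last/k_e = 38.00/0.073 = 520.548
AUC_0→∞ (oral suspension) = 418.81 + 520.548 = 939.358 mg/L·hr
F = (AUC_ev/D_ev)/(AUC_iv/D_iv) = (939.358/62.5)/(485/25) = 15.029728/19.4 = 0.7747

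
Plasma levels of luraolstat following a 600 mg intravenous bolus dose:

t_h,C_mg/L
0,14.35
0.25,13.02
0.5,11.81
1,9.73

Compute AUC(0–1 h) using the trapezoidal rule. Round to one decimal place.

Trapezoidal AUC_0→1:
  [0→0.25]: (14.35+13.02)/2 × 0.25 = 3.42125
  [0.25→0.5]: (13.02+11.81)/2 × 0.25 = 3.10375
  [0.5→1]: (11.81+9.73)/2 × 0.5 = 5.385
  Sum = 11.91 mg/L·h

AUC = 11.9 mg/L·h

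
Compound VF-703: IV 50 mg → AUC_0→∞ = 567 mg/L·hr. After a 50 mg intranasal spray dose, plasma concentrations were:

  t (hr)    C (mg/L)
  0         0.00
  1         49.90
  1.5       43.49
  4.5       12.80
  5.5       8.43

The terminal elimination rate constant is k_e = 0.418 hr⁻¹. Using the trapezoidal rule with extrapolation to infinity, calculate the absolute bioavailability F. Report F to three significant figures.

F = 0.288

Trapezoidal AUC_0→5.5 (intranasal spray):
  [0→1]: (0.00+49.90)/2 × 1 = 24.95
  [1→1.5]: (49.90+43.49)/2 × 0.5 = 23.3475
  [1.5→4.5]: (43.49+12.80)/2 × 3 = 84.435
  [4.5→5.5]: (12.80+8.43)/2 × 1 = 10.615
  Sum = 143.3475 mg/L·hr
Tail: C_last/k_e = 8.43/0.418 = 20.167
AUC_0→∞ (intranasal spray) = 143.3475 + 20.167 = 163.5145 mg/L·hr
F = (AUC_ev/D_ev)/(AUC_iv/D_iv) = (163.5145/50)/(567/50) = 3.27029/11.34 = 0.2884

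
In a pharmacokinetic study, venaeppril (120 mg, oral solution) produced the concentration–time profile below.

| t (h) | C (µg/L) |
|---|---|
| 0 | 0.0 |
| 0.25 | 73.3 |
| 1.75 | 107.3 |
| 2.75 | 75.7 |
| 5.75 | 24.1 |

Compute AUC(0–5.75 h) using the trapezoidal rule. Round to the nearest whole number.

AUC = 386 µg/L·h

Trapezoidal AUC_0→5.75:
  [0→0.25]: (0.0+73.3)/2 × 0.25 = 9.1625
  [0.25→1.75]: (73.3+107.3)/2 × 1.5 = 135.45
  [1.75→2.75]: (107.3+75.7)/2 × 1 = 91.5
  [2.75→5.75]: (75.7+24.1)/2 × 3 = 149.7
  Sum = 385.8125 µg/L·h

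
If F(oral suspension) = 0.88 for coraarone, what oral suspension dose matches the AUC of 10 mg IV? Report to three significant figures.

For equal systemic exposure: F × D_ev = D_iv
D_ev = D_iv / F = 10 / 0.88 = 11.3636 mg

D_oral = 11.4 mg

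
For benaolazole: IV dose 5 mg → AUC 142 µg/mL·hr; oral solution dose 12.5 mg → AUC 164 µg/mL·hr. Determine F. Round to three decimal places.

F = (AUC_ev / D_ev) / (AUC_iv / D_iv)
  = (164/12.5) / (142/5)
  = 13.12 / 28.4 = 0.4620

F = 0.462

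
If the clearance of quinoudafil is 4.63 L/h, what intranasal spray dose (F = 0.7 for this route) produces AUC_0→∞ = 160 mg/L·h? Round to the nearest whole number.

Dose = 1058 mg

Dose = CL × AUC_0→∞ / F
     = 4.63 × 160 / 0.7 = 1058.29 mg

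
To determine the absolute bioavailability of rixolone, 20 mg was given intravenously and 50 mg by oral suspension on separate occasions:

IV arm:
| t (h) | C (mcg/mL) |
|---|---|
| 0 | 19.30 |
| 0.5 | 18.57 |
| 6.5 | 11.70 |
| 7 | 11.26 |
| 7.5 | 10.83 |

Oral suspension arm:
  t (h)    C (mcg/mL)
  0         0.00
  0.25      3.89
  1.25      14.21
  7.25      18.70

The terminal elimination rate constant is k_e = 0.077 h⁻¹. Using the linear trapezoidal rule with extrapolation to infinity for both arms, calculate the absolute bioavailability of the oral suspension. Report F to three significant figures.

Trapezoidal AUC_0→7.5 (IV):
  [0→0.5]: (19.30+18.57)/2 × 0.5 = 9.4675
  [0.5→6.5]: (18.57+11.70)/2 × 6 = 90.81
  [6.5→7]: (11.70+11.26)/2 × 0.5 = 5.74
  [7→7.5]: (11.26+10.83)/2 × 0.5 = 5.5225
  Sum = 111.54 mcg/mL·h
IV tail: 10.83/0.077 = 140.649; AUC_iv,0→∞ = 111.54 + 140.649 = 252.189 mcg/mL·h
Trapezoidal AUC_0→7.25 (oral suspension):
  [0→0.25]: (0.00+3.89)/2 × 0.25 = 0.48625
  [0.25→1.25]: (3.89+14.21)/2 × 1 = 9.05
  [1.25→7.25]: (14.21+18.70)/2 × 6 = 98.73
  Sum = 108.26625 mcg/mL·h
oral suspension tail: 18.70/0.077 = 242.857; AUC_ev,0→∞ = 108.26625 + 242.857 = 351.12325 mcg/mL·h
F = (AUC_ev/D_ev)/(AUC_iv/D_iv) = (351.12325/50)/(252.189/20) = 7.022465/12.60945 = 0.5569

F = 0.557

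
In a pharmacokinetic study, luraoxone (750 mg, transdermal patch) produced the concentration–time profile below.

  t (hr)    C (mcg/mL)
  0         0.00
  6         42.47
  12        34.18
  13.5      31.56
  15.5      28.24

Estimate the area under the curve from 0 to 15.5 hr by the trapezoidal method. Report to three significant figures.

Trapezoidal AUC_0→15.5:
  [0→6]: (0.00+42.47)/2 × 6 = 127.41
  [6→12]: (42.47+34.18)/2 × 6 = 229.95
  [12→13.5]: (34.18+31.56)/2 × 1.5 = 49.305
  [13.5→15.5]: (31.56+28.24)/2 × 2 = 59.8
  Sum = 466.465 mcg/mL·hr

AUC = 466 mcg/mL·hr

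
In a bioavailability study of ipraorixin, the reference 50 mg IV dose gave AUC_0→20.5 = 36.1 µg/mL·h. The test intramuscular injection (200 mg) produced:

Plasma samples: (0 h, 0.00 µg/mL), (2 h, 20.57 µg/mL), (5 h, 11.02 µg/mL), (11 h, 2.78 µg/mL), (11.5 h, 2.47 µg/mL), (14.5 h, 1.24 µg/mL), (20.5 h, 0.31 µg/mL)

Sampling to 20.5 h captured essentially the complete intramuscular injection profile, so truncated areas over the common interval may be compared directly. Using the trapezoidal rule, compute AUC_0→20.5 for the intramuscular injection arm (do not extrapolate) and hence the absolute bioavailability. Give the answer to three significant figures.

Trapezoidal AUC_0→20.5 (intramuscular injection):
  [0→2]: (0.00+20.57)/2 × 2 = 20.57
  [2→5]: (20.57+11.02)/2 × 3 = 47.385
  [5→11]: (11.02+2.78)/2 × 6 = 41.4
  [11→11.5]: (2.78+2.47)/2 × 0.5 = 1.3125
  [11.5→14.5]: (2.47+1.24)/2 × 3 = 5.565
  [14.5→20.5]: (1.24+0.31)/2 × 6 = 4.65
  Sum = 120.8825 µg/mL·h
F = (AUC_ev/D_ev)/(AUC_iv/D_iv) = (120.8825/200)/(36.1/50) = 0.6044125/0.722 = 0.8371

F = 0.837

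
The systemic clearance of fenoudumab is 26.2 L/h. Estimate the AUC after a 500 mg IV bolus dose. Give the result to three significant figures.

AUC = 19.1 mg/L·h

AUC_0→∞ = Dose_iv / CL
        = 500 / 26.2 = 19.084 mg/L·h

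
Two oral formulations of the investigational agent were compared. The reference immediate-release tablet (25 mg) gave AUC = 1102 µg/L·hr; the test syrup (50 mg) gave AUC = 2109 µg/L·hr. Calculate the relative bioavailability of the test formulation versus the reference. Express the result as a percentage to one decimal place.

F_rel = 95.7%

F_rel = (AUC_test/D_test) / (AUC_ref/D_ref)
      = (2109/50) / (1102/25)
      = 42.18 / 44.08 = 0.9569 = 95.69%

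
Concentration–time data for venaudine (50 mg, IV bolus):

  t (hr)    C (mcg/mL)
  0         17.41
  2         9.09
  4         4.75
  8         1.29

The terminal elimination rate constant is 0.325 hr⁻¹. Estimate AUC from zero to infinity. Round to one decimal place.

Trapezoidal AUC_0→8:
  [0→2]: (17.41+9.09)/2 × 2 = 26.5
  [2→4]: (9.09+4.75)/2 × 2 = 13.84
  [4→8]: (4.75+1.29)/2 × 4 = 12.08
  Sum = 52.42 mcg/mL·hr
Extrapolated tail: C_last / k_e = 1.29 / 0.325 = 3.969
AUC_0→∞ = 52.42 + 3.969 = 56.389 mcg/mL·hr

AUC = 56.4 mcg/mL·hr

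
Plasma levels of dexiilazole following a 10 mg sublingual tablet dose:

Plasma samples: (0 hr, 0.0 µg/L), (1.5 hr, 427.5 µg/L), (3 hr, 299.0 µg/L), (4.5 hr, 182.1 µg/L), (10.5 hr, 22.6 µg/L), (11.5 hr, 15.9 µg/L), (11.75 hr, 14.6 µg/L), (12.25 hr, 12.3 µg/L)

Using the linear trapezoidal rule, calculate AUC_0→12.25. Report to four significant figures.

Trapezoidal AUC_0→12.25:
  [0→1.5]: (0.0+427.5)/2 × 1.5 = 320.625
  [1.5→3]: (427.5+299.0)/2 × 1.5 = 544.875
  [3→4.5]: (299.0+182.1)/2 × 1.5 = 360.825
  [4.5→10.5]: (182.1+22.6)/2 × 6 = 614.1
  [10.5→11.5]: (22.6+15.9)/2 × 1 = 19.25
  [11.5→11.75]: (15.9+14.6)/2 × 0.25 = 3.8125
  [11.75→12.25]: (14.6+12.3)/2 × 0.5 = 6.725
  Sum = 1870.2125 µg/L·hr

AUC = 1870 µg/L·hr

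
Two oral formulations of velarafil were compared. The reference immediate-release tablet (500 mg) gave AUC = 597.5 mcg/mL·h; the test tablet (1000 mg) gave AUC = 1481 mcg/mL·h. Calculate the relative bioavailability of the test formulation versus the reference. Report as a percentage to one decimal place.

F_rel = (AUC_test/D_test) / (AUC_ref/D_ref)
      = (1481/1000) / (597.5/500)
      = 1.481 / 1.195 = 1.2393 = 123.93%

F_rel = 123.9%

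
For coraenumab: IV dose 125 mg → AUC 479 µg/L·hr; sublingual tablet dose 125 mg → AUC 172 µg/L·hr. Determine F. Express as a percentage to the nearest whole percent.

F = (AUC_ev / D_ev) / (AUC_iv / D_iv)
  = (172/125) / (479/125)
  = 1.376 / 3.832 = 0.3591
  = 35.91%

F = 36%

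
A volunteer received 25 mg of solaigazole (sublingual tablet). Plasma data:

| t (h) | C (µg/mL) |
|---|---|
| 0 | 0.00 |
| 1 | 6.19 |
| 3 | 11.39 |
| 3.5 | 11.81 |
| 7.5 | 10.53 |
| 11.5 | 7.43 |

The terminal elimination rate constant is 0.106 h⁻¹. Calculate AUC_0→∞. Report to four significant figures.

AUC = 177.2 µg/mL·h

Trapezoidal AUC_0→11.5:
  [0→1]: (0.00+6.19)/2 × 1 = 3.095
  [1→3]: (6.19+11.39)/2 × 2 = 17.58
  [3→3.5]: (11.39+11.81)/2 × 0.5 = 5.8
  [3.5→7.5]: (11.81+10.53)/2 × 4 = 44.68
  [7.5→11.5]: (10.53+7.43)/2 × 4 = 35.92
  Sum = 107.075 µg/mL·h
Extrapolated tail: C_last / k_e = 7.43 / 0.106 = 70.094
AUC_0→∞ = 107.075 + 70.094 = 177.169 µg/mL·h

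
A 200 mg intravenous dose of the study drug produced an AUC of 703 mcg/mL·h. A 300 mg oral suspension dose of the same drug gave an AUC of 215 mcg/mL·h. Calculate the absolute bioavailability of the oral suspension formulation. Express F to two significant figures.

F = 0.20

F = (AUC_ev / D_ev) / (AUC_iv / D_iv)
  = (215/300) / (703/200)
  = 0.716667 / 3.515 = 0.2039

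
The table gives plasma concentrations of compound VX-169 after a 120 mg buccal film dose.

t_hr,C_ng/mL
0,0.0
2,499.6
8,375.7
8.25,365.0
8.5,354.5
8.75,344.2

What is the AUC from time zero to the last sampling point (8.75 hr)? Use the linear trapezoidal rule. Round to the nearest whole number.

Trapezoidal AUC_0→8.75:
  [0→2]: (0.0+499.6)/2 × 2 = 499.6
  [2→8]: (499.6+375.7)/2 × 6 = 2625.9
  [8→8.25]: (375.7+365.0)/2 × 0.25 = 92.5875
  [8.25→8.5]: (365.0+354.5)/2 × 0.25 = 89.9375
  [8.5→8.75]: (354.5+344.2)/2 × 0.25 = 87.3375
  Sum = 3395.3625 ng/mL·hr

AUC = 3395 ng/mL·hr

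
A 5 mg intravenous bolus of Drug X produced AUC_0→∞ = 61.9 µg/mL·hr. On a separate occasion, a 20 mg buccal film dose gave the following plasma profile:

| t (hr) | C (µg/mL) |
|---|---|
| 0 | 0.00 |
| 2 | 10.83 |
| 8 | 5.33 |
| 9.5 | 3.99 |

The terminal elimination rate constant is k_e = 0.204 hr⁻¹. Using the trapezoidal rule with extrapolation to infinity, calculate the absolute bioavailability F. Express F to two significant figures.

F = 0.35

Trapezoidal AUC_0→9.5 (buccal film):
  [0→2]: (0.00+10.83)/2 × 2 = 10.83
  [2→8]: (10.83+5.33)/2 × 6 = 48.48
  [8→9.5]: (5.33+3.99)/2 × 1.5 = 6.99
  Sum = 66.3 µg/mL·hr
Tail: C_last/k_e = 3.99/0.204 = 19.559
AUC_0→∞ (buccal film) = 66.3 + 19.559 = 85.859 µg/mL·hr
F = (AUC_ev/D_ev)/(AUC_iv/D_iv) = (85.859/20)/(61.9/5) = 4.29295/12.38 = 0.3468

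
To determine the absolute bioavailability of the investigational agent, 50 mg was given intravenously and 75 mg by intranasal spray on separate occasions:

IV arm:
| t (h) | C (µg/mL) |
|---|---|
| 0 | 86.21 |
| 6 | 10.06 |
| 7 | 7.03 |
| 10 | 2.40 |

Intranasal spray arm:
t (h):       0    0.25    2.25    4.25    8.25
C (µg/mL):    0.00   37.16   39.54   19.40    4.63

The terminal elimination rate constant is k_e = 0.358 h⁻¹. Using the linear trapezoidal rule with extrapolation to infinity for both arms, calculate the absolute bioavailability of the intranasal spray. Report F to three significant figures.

F = 0.422

Trapezoidal AUC_0→10 (IV):
  [0→6]: (86.21+10.06)/2 × 6 = 288.81
  [6→7]: (10.06+7.03)/2 × 1 = 8.545
  [7→10]: (7.03+2.40)/2 × 3 = 14.145
  Sum = 311.5 µg/mL·h
IV tail: 2.40/0.358 = 6.704; AUC_iv,0→∞ = 311.5 + 6.704 = 318.204 µg/mL·h
Trapezoidal AUC_0→8.25 (intranasal spray):
  [0→0.25]: (0.00+37.16)/2 × 0.25 = 4.645
  [0.25→2.25]: (37.16+39.54)/2 × 2 = 76.7
  [2.25→4.25]: (39.54+19.40)/2 × 2 = 58.94
  [4.25→8.25]: (19.40+4.63)/2 × 4 = 48.06
  Sum = 188.345 µg/mL·h
intranasal spray tail: 4.63/0.358 = 12.933; AUC_ev,0→∞ = 188.345 + 12.933 = 201.278 µg/mL·h
F = (AUC_ev/D_ev)/(AUC_iv/D_iv) = (201.278/75)/(318.204/50) = 2.68371/6.36408 = 0.4217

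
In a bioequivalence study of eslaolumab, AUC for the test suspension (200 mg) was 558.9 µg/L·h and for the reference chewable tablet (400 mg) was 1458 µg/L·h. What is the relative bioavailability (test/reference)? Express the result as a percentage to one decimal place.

F_rel = 76.7%

F_rel = (AUC_test/D_test) / (AUC_ref/D_ref)
      = (558.9/200) / (1458/400)
      = 2.7945 / 3.645 = 0.7667 = 76.67%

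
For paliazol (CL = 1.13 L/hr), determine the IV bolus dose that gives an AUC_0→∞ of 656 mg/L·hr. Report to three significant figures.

Dose_iv = CL × AUC_0→∞
     = 1.13 × 656 = 741.28 mg

Dose = 741 mg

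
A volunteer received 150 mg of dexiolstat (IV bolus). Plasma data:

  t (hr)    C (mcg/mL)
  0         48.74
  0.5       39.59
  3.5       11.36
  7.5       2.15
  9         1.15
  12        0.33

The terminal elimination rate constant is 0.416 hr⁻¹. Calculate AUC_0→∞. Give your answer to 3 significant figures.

Trapezoidal AUC_0→12:
  [0→0.5]: (48.74+39.59)/2 × 0.5 = 22.0825
  [0.5→3.5]: (39.59+11.36)/2 × 3 = 76.425
  [3.5→7.5]: (11.36+2.15)/2 × 4 = 27.02
  [7.5→9]: (2.15+1.15)/2 × 1.5 = 2.475
  [9→12]: (1.15+0.33)/2 × 3 = 2.22
  Sum = 130.2225 mcg/mL·hr
Extrapolated tail: C_last / k_e = 0.33 / 0.416 = 0.793
AUC_0→∞ = 130.2225 + 0.793 = 131.0155 mcg/mL·hr

AUC = 131 mcg/mL·hr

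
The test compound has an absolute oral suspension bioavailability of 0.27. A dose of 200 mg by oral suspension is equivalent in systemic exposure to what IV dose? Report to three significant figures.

Systemic exposure from an extravascular dose = F × D_ev, so the equivalent IV dose is F × D_ev.
D_iv = F × D_ev = 0.27 × 200 = 54 mg

D_iv = 54.0 mg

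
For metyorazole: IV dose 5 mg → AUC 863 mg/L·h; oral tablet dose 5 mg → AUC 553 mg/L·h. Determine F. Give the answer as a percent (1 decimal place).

F = 64.1%

F = (AUC_ev / D_ev) / (AUC_iv / D_iv)
  = (553/5) / (863/5)
  = 110.6 / 172.6 = 0.6408
  = 64.08%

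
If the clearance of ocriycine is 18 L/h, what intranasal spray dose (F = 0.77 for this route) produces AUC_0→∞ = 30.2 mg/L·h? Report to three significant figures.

Dose = 706 mg

Dose = CL × AUC_0→∞ / F
     = 18 × 30.2 / 0.77 = 705.974 mg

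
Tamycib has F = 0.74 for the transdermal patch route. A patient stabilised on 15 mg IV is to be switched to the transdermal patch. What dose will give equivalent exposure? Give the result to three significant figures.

D_transdermal = 20.3 mg

For equal systemic exposure: F × D_ev = D_iv
D_ev = D_iv / F = 15 / 0.74 = 20.2703 mg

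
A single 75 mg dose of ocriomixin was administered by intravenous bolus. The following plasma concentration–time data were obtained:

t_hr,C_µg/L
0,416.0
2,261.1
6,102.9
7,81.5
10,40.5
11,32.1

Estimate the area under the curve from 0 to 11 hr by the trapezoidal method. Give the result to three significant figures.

AUC = 1720 µg/L·hr

Trapezoidal AUC_0→11:
  [0→2]: (416.0+261.1)/2 × 2 = 677.1
  [2→6]: (261.1+102.9)/2 × 4 = 728.0
  [6→7]: (102.9+81.5)/2 × 1 = 92.2
  [7→10]: (81.5+40.5)/2 × 3 = 183.0
  [10→11]: (40.5+32.1)/2 × 1 = 36.3
  Sum = 1716.6 µg/L·hr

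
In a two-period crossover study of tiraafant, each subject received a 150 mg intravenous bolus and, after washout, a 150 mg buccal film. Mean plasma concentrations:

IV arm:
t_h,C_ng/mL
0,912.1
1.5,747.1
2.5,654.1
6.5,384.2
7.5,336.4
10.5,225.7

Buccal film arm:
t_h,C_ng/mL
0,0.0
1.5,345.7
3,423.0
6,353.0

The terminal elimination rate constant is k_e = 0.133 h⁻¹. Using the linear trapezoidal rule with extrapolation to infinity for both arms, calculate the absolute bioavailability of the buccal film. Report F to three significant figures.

F = 0.672

Trapezoidal AUC_0→10.5 (IV):
  [0→1.5]: (912.1+747.1)/2 × 1.5 = 1244.4
  [1.5→2.5]: (747.1+654.1)/2 × 1 = 700.6
  [2.5→6.5]: (654.1+384.2)/2 × 4 = 2076.6
  [6.5→7.5]: (384.2+336.4)/2 × 1 = 360.3
  [7.5→10.5]: (336.4+225.7)/2 × 3 = 843.15
  Sum = 5225.05 ng/mL·h
IV tail: 225.7/0.133 = 1696.992; AUC_iv,0→∞ = 5225.05 + 1696.992 = 6922.042 ng/mL·h
Trapezoidal AUC_0→6 (buccal film):
  [0→1.5]: (0.0+345.7)/2 × 1.5 = 259.275
  [1.5→3]: (345.7+423.0)/2 × 1.5 = 576.525
  [3→6]: (423.0+353.0)/2 × 3 = 1164.0
  Sum = 1999.8 ng/mL·h
buccal film tail: 353.0/0.133 = 2654.135; AUC_ev,0→∞ = 1999.8 + 2654.135 = 4653.935 ng/mL·h
F = (AUC_ev/D_ev)/(AUC_iv/D_iv) = (4653.935/150)/(6922.042/150) = 31.0262/46.1469 = 0.6723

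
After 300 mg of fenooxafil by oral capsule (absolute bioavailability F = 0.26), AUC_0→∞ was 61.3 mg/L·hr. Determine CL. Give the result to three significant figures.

CL = F × Dose / AUC_0→∞
   = 0.26 × 300 / 61.3 = 1.27243 L/hr

CL = 1.27 L/hr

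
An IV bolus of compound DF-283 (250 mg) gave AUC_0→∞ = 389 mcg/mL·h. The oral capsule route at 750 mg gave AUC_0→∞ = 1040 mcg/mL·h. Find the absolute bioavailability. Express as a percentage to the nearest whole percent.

F = (AUC_ev / D_ev) / (AUC_iv / D_iv)
  = (1040/750) / (389/250)
  = 1.38667 / 1.556 = 0.8912
  = 89.12%

F = 89%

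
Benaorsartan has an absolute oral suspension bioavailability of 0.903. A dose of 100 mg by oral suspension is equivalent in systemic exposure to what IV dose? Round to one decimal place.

D_iv = 90.3 mg

Systemic exposure from an extravascular dose = F × D_ev, so the equivalent IV dose is F × D_ev.
D_iv = F × D_ev = 0.903 × 100 = 90.3 mg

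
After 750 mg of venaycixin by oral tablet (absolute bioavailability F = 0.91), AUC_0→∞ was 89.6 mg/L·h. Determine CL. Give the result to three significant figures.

CL = F × Dose / AUC_0→∞
   = 0.91 × 750 / 89.6 = 7.6171875 L/h

CL = 7.62 L/h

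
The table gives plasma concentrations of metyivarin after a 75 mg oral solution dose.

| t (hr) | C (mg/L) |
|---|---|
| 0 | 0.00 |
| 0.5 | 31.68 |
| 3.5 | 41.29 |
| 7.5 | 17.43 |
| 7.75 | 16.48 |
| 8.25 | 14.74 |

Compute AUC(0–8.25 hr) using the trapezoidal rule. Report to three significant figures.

Trapezoidal AUC_0→8.25:
  [0→0.5]: (0.00+31.68)/2 × 0.5 = 7.92
  [0.5→3.5]: (31.68+41.29)/2 × 3 = 109.455
  [3.5→7.5]: (41.29+17.43)/2 × 4 = 117.44
  [7.5→7.75]: (17.43+16.48)/2 × 0.25 = 4.23875
  [7.75→8.25]: (16.48+14.74)/2 × 0.5 = 7.805
  Sum = 246.85875 mg/L·hr

AUC = 247 mg/L·hr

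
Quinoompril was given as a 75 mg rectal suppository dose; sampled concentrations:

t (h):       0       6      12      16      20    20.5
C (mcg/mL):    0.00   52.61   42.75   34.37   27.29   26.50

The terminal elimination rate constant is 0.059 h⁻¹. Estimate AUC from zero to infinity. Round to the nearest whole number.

AUC = 1184 mcg/mL·h

Trapezoidal AUC_0→20.5:
  [0→6]: (0.00+52.61)/2 × 6 = 157.83
  [6→12]: (52.61+42.75)/2 × 6 = 286.08
  [12→16]: (42.75+34.37)/2 × 4 = 154.24
  [16→20]: (34.37+27.29)/2 × 4 = 123.32
  [20→20.5]: (27.29+26.50)/2 × 0.5 = 13.4475
  Sum = 734.9175 mcg/mL·h
Extrapolated tail: C_last / k_e = 26.50 / 0.059 = 449.153
AUC_0→∞ = 734.9175 + 449.153 = 1184.0705 mcg/mL·h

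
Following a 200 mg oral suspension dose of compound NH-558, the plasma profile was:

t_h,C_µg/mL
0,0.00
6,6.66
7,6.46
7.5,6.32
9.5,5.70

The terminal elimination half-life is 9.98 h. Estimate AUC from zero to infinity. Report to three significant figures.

Trapezoidal AUC_0→9.5:
  [0→6]: (0.00+6.66)/2 × 6 = 19.98
  [6→7]: (6.66+6.46)/2 × 1 = 6.56
  [7→7.5]: (6.46+6.32)/2 × 0.5 = 3.195
  [7.5→9.5]: (6.32+5.70)/2 × 2 = 12.02
  Sum = 41.755 µg/mL·h
k_e = ln2 / t½ = 0.693147 / 9.98 = 0.0695 h^-1
Extrapolated tail: C_last / k_e = 5.70 / 0.0695 = 82.014
AUC_0→∞ = 41.755 + 82.014 = 123.769 µg/mL·h

AUC = 124 µg/mL·h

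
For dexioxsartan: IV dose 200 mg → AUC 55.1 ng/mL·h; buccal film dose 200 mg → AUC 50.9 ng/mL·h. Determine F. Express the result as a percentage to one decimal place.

F = (AUC_ev / D_ev) / (AUC_iv / D_iv)
  = (50.9/200) / (55.1/200)
  = 0.2545 / 0.2755 = 0.9238
  = 92.38%

F = 92.4%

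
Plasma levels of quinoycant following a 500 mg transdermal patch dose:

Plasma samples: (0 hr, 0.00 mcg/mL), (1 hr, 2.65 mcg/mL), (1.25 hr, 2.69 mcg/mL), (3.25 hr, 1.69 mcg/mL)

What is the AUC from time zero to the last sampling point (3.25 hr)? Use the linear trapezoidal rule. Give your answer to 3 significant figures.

AUC = 6.37 mcg/mL·hr

Trapezoidal AUC_0→3.25:
  [0→1]: (0.00+2.65)/2 × 1 = 1.325
  [1→1.25]: (2.65+2.69)/2 × 0.25 = 0.6675
  [1.25→3.25]: (2.69+1.69)/2 × 2 = 4.38
  Sum = 6.3725 mcg/mL·hr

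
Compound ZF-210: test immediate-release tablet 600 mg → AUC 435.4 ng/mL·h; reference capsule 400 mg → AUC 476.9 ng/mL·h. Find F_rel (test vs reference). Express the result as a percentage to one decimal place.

F_rel = (AUC_test/D_test) / (AUC_ref/D_ref)
      = (435.4/600) / (476.9/400)
      = 0.725667 / 1.19225 = 0.6087 = 60.87%

F_rel = 60.9%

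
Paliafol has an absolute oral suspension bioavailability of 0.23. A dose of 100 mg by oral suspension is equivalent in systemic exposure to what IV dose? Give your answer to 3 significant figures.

D_iv = 23.0 mg

Systemic exposure from an extravascular dose = F × D_ev, so the equivalent IV dose is F × D_ev.
D_iv = F × D_ev = 0.23 × 100 = 23 mg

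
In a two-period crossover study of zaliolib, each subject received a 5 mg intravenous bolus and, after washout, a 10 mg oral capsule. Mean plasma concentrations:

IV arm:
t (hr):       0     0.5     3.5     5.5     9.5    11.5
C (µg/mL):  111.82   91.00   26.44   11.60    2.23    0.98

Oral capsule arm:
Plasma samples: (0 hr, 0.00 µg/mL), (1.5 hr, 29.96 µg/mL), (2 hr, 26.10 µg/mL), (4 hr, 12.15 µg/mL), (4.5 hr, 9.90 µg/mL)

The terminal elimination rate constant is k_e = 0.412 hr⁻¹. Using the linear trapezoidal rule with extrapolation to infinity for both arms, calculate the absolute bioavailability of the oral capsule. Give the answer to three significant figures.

F = 0.175

Trapezoidal AUC_0→11.5 (IV):
  [0→0.5]: (111.82+91.00)/2 × 0.5 = 50.705
  [0.5→3.5]: (91.00+26.44)/2 × 3 = 176.16
  [3.5→5.5]: (26.44+11.60)/2 × 2 = 38.04
  [5.5→9.5]: (11.60+2.23)/2 × 4 = 27.66
  [9.5→11.5]: (2.23+0.98)/2 × 2 = 3.21
  Sum = 295.775 µg/mL·hr
IV tail: 0.98/0.412 = 2.379; AUC_iv,0→∞ = 295.775 + 2.379 = 298.154 µg/mL·hr
Trapezoidal AUC_0→4.5 (oral capsule):
  [0→1.5]: (0.00+29.96)/2 × 1.5 = 22.47
  [1.5→2]: (29.96+26.10)/2 × 0.5 = 14.015
  [2→4]: (26.10+12.15)/2 × 2 = 38.25
  [4→4.5]: (12.15+9.90)/2 × 0.5 = 5.5125
  Sum = 80.2475 µg/mL·hr
oral capsule tail: 9.90/0.412 = 24.029; AUC_ev,0→∞ = 80.2475 + 24.029 = 104.2765 µg/mL·hr
F = (AUC_ev/D_ev)/(AUC_iv/D_iv) = (104.2765/10)/(298.154/5) = 10.42765/59.6308 = 0.1749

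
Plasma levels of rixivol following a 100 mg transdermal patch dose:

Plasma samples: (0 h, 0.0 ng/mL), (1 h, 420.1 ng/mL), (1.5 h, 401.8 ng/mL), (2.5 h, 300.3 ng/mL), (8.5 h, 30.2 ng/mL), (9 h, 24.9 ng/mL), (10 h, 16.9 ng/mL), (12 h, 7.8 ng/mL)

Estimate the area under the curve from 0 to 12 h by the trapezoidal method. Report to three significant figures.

Trapezoidal AUC_0→12:
  [0→1]: (0.0+420.1)/2 × 1 = 210.05
  [1→1.5]: (420.1+401.8)/2 × 0.5 = 205.475
  [1.5→2.5]: (401.8+300.3)/2 × 1 = 351.05
  [2.5→8.5]: (300.3+30.2)/2 × 6 = 991.5
  [8.5→9]: (30.2+24.9)/2 × 0.5 = 13.775
  [9→10]: (24.9+16.9)/2 × 1 = 20.9
  [10→12]: (16.9+7.8)/2 × 2 = 24.7
  Sum = 1817.45 ng/mL·h

AUC = 1820 ng/mL·h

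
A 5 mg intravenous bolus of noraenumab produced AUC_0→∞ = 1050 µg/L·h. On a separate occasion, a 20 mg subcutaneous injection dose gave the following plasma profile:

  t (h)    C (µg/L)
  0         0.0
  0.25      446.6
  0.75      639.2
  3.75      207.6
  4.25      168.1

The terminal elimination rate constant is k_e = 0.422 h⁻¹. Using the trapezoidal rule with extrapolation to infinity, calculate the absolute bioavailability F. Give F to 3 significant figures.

F = 0.498

Trapezoidal AUC_0→4.25 (subcutaneous injection):
  [0→0.25]: (0.0+446.6)/2 × 0.25 = 55.825
  [0.25→0.75]: (446.6+639.2)/2 × 0.5 = 271.45
  [0.75→3.75]: (639.2+207.6)/2 × 3 = 1270.2
  [3.75→4.25]: (207.6+168.1)/2 × 0.5 = 93.925
  Sum = 1691.4 µg/L·h
Tail: C_last/k_e = 168.1/0.422 = 398.341
AUC_0→∞ (subcutaneous injection) = 1691.4 + 398.341 = 2089.741 µg/L·h
F = (AUC_ev/D_ev)/(AUC_iv/D_iv) = (2089.741/20)/(1050/5) = 104.48705/210 = 0.4976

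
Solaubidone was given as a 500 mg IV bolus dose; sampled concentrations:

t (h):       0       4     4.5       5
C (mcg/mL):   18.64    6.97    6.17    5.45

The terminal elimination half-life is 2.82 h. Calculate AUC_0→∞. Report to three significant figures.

Trapezoidal AUC_0→5:
  [0→4]: (18.64+6.97)/2 × 4 = 51.22
  [4→4.5]: (6.97+6.17)/2 × 0.5 = 3.285
  [4.5→5]: (6.17+5.45)/2 × 0.5 = 2.905
  Sum = 57.41 mcg/mL·h
k_e = ln2 / t½ = 0.693147 / 2.82 = 0.2458 h^-1
Extrapolated tail: C_last / k_e = 5.45 / 0.2458 = 22.172
AUC_0→∞ = 57.41 + 22.172 = 79.582 mcg/mL·h

AUC = 79.6 mcg/mL·h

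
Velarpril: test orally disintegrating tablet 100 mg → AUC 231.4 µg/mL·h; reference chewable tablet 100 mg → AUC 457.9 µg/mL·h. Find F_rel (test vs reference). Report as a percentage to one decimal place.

F_rel = 50.5%

F_rel = (AUC_test/D_test) / (AUC_ref/D_ref)
      = (231.4/100) / (457.9/100)
      = 2.314 / 4.579 = 0.5054 = 50.54%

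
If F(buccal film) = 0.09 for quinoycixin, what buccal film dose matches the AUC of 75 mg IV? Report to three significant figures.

For equal systemic exposure: F × D_ev = D_iv
D_ev = D_iv / F = 75 / 0.09 = 833.333 mg

D_buccal = 833 mg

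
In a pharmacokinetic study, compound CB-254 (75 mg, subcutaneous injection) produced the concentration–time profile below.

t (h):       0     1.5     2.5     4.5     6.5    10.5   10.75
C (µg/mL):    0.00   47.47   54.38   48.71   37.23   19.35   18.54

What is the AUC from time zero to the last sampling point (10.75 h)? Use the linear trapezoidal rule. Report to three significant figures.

Trapezoidal AUC_0→10.75:
  [0→1.5]: (0.00+47.47)/2 × 1.5 = 35.6025
  [1.5→2.5]: (47.47+54.38)/2 × 1 = 50.925
  [2.5→4.5]: (54.38+48.71)/2 × 2 = 103.09
  [4.5→6.5]: (48.71+37.23)/2 × 2 = 85.94
  [6.5→10.5]: (37.23+19.35)/2 × 4 = 113.16
  [10.5→10.75]: (19.35+18.54)/2 × 0.25 = 4.73625
  Sum = 393.45375 µg/mL·h

AUC = 393 µg/mL·h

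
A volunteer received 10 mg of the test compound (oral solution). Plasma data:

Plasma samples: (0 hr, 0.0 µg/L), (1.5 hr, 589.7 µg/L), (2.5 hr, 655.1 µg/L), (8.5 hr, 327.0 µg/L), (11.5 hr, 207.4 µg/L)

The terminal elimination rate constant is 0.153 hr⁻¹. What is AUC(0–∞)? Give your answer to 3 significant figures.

Trapezoidal AUC_0→11.5:
  [0→1.5]: (0.0+589.7)/2 × 1.5 = 442.275
  [1.5→2.5]: (589.7+655.1)/2 × 1 = 622.4
  [2.5→8.5]: (655.1+327.0)/2 × 6 = 2946.3
  [8.5→11.5]: (327.0+207.4)/2 × 3 = 801.6
  Sum = 4812.575 µg/L·hr
Extrapolated tail: C_last / k_e = 207.4 / 0.153 = 1355.556
AUC_0→∞ = 4812.575 + 1355.556 = 6168.131 µg/L·hr

AUC = 6170 µg/L·hr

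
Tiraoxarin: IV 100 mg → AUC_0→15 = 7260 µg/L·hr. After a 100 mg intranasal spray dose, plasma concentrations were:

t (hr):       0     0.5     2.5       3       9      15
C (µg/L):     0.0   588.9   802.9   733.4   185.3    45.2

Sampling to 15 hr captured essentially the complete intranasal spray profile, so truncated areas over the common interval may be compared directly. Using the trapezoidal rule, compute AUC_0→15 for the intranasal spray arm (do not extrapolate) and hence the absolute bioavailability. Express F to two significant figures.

F = 0.74

Trapezoidal AUC_0→15 (intranasal spray):
  [0→0.5]: (0.0+588.9)/2 × 0.5 = 147.225
  [0.5→2.5]: (588.9+802.9)/2 × 2 = 1391.8
  [2.5→3]: (802.9+733.4)/2 × 0.5 = 384.075
  [3→9]: (733.4+185.3)/2 × 6 = 2756.1
  [9→15]: (185.3+45.2)/2 × 6 = 691.5
  Sum = 5370.7 µg/L·hr
F = (AUC_ev/D_ev)/(AUC_iv/D_iv) = (5370.7/100)/(7260/100) = 53.707/72.6 = 0.7398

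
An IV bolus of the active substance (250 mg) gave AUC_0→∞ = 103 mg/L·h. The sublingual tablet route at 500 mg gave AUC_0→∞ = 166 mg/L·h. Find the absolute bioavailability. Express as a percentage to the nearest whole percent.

F = 81%

F = (AUC_ev / D_ev) / (AUC_iv / D_iv)
  = (166/500) / (103/250)
  = 0.332 / 0.412 = 0.8058
  = 80.58%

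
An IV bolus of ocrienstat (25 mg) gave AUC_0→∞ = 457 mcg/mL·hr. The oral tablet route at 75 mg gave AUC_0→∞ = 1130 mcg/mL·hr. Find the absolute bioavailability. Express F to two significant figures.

F = (AUC_ev / D_ev) / (AUC_iv / D_iv)
  = (1130/75) / (457/25)
  = 15.0667 / 18.28 = 0.8242

F = 0.82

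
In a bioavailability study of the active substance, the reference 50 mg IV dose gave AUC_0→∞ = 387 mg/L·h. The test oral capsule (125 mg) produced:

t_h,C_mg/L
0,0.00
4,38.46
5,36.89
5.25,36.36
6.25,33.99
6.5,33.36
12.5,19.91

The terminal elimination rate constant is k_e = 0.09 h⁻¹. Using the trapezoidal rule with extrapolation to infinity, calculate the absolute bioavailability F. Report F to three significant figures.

Trapezoidal AUC_0→12.5 (oral capsule):
  [0→4]: (0.00+38.46)/2 × 4 = 76.92
  [4→5]: (38.46+36.89)/2 × 1 = 37.675
  [5→5.25]: (36.89+36.36)/2 × 0.25 = 9.15625
  [5.25→6.25]: (36.36+33.99)/2 × 1 = 35.175
  [6.25→6.5]: (33.99+33.36)/2 × 0.25 = 8.41875
  [6.5→12.5]: (33.36+19.91)/2 × 6 = 159.81
  Sum = 327.155 mg/L·h
Tail: C_last/k_e = 19.91/0.09 = 221.222
AUC_0→∞ (oral capsule) = 327.155 + 221.222 = 548.377 mg/L·h
F = (AUC_ev/D_ev)/(AUC_iv/D_iv) = (548.377/125)/(387/50) = 4.387016/7.74 = 0.5668

F = 0.567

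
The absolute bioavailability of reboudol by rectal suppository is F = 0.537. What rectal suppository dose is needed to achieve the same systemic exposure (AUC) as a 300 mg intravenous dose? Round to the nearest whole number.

For equal systemic exposure: F × D_ev = D_iv
D_ev = D_iv / F = 300 / 0.537 = 558.659 mg

D_rectal = 559 mg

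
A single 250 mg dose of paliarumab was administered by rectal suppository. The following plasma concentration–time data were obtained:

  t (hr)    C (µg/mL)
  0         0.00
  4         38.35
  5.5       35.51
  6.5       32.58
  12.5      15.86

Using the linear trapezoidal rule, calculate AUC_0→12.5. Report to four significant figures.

AUC = 311.5 µg/mL·hr

Trapezoidal AUC_0→12.5:
  [0→4]: (0.00+38.35)/2 × 4 = 76.7
  [4→5.5]: (38.35+35.51)/2 × 1.5 = 55.395
  [5.5→6.5]: (35.51+32.58)/2 × 1 = 34.045
  [6.5→12.5]: (32.58+15.86)/2 × 6 = 145.32
  Sum = 311.46 µg/mL·hr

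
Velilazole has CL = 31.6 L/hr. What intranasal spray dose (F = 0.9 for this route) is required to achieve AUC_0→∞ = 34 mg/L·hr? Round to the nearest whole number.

Dose = CL × AUC_0→∞ / F
     = 31.6 × 34 / 0.9 = 1193.78 mg

Dose = 1194 mg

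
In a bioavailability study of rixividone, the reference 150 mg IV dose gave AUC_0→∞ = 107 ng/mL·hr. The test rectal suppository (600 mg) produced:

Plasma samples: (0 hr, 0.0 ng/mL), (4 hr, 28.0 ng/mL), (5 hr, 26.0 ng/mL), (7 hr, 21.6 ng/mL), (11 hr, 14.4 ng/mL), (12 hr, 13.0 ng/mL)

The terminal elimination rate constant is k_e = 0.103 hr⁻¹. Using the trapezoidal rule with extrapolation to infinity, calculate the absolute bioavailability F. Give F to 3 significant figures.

F = 0.800

Trapezoidal AUC_0→12 (rectal suppository):
  [0→4]: (0.0+28.0)/2 × 4 = 56.0
  [4→5]: (28.0+26.0)/2 × 1 = 27.0
  [5→7]: (26.0+21.6)/2 × 2 = 47.6
  [7→11]: (21.6+14.4)/2 × 4 = 72.0
  [11→12]: (14.4+13.0)/2 × 1 = 13.7
  Sum = 216.3 ng/mL·hr
Tail: C_last/k_e = 13.0/0.103 = 126.214
AUC_0→∞ (rectal suppository) = 216.3 + 126.214 = 342.514 ng/mL·hr
F = (AUC_ev/D_ev)/(AUC_iv/D_iv) = (342.514/600)/(107/150) = 0.570857/0.713333 = 0.8003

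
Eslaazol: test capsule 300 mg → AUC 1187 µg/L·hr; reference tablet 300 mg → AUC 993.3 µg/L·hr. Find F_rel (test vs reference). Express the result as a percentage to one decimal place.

F_rel = 119.5%

F_rel = (AUC_test/D_test) / (AUC_ref/D_ref)
      = (1187/300) / (993.3/300)
      = 3.95667 / 3.311 = 1.1950 = 119.50%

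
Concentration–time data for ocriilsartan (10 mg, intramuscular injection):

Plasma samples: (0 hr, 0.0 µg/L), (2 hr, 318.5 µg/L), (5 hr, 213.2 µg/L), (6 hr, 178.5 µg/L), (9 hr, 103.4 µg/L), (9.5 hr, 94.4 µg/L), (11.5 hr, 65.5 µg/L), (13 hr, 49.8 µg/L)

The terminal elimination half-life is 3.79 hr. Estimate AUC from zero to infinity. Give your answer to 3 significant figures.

AUC = 2300 µg/L·hr

Trapezoidal AUC_0→13:
  [0→2]: (0.0+318.5)/2 × 2 = 318.5
  [2→5]: (318.5+213.2)/2 × 3 = 797.55
  [5→6]: (213.2+178.5)/2 × 1 = 195.85
  [6→9]: (178.5+103.4)/2 × 3 = 422.85
  [9→9.5]: (103.4+94.4)/2 × 0.5 = 49.45
  [9.5→11.5]: (94.4+65.5)/2 × 2 = 159.9
  [11.5→13]: (65.5+49.8)/2 × 1.5 = 86.475
  Sum = 2030.575 µg/L·hr
k_e = ln2 / t½ = 0.693147 / 3.79 = 0.1829 hr^-1
Extrapolated tail: C_last / k_e = 49.8 / 0.1829 = 272.280
AUC_0→∞ = 2030.575 + 272.280 = 2302.855 µg/L·hr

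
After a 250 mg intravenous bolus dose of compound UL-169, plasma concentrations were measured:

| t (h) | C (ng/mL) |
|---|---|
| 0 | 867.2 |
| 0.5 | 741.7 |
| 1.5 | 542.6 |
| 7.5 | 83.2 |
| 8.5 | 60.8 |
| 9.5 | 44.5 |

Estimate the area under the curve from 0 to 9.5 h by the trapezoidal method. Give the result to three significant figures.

AUC = 3050 ng/mL·h

Trapezoidal AUC_0→9.5:
  [0→0.5]: (867.2+741.7)/2 × 0.5 = 402.225
  [0.5→1.5]: (741.7+542.6)/2 × 1 = 642.15
  [1.5→7.5]: (542.6+83.2)/2 × 6 = 1877.4
  [7.5→8.5]: (83.2+60.8)/2 × 1 = 72.0
  [8.5→9.5]: (60.8+44.5)/2 × 1 = 52.65
  Sum = 3046.425 ng/mL·h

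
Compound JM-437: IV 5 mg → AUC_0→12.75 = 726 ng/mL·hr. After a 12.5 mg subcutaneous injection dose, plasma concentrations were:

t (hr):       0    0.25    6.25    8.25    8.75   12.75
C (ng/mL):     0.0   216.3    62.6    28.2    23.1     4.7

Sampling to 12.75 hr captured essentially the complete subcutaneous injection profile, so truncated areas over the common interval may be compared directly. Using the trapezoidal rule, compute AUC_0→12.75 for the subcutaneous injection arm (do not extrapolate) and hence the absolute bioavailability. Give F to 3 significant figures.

F = 0.564

Trapezoidal AUC_0→12.75 (subcutaneous injection):
  [0→0.25]: (0.0+216.3)/2 × 0.25 = 27.0375
  [0.25→6.25]: (216.3+62.6)/2 × 6 = 836.7
  [6.25→8.25]: (62.6+28.2)/2 × 2 = 90.8
  [8.25→8.75]: (28.2+23.1)/2 × 0.5 = 12.825
  [8.75→12.75]: (23.1+4.7)/2 × 4 = 55.6
  Sum = 1022.9625 ng/mL·hr
F = (AUC_ev/D_ev)/(AUC_iv/D_iv) = (1022.9625/12.5)/(726/5) = 81.837/145.2 = 0.5636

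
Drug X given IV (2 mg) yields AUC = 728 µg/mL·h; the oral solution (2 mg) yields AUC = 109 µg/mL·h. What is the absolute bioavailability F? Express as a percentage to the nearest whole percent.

F = (AUC_ev / D_ev) / (AUC_iv / D_iv)
  = (109/2) / (728/2)
  = 54.5 / 364 = 0.1497
  = 14.97%

F = 15%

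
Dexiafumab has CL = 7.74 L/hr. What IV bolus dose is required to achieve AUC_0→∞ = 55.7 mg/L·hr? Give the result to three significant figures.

Dose = 431 mg

Dose_iv = CL × AUC_0→∞
     = 7.74 × 55.7 = 431.118 mg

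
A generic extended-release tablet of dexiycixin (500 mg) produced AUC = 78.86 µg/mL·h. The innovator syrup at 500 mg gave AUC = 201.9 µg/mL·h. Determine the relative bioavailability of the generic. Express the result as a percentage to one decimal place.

F_rel = (AUC_test/D_test) / (AUC_ref/D_ref)
      = (78.86/500) / (201.9/500)
      = 0.15772 / 0.4038 = 0.3906 = 39.06%

F_rel = 39.1%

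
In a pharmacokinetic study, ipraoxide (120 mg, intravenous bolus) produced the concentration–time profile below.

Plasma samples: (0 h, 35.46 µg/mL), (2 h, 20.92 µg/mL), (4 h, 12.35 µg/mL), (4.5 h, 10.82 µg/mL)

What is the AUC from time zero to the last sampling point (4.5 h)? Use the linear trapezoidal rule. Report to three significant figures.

Trapezoidal AUC_0→4.5:
  [0→2]: (35.46+20.92)/2 × 2 = 56.38
  [2→4]: (20.92+12.35)/2 × 2 = 33.27
  [4→4.5]: (12.35+10.82)/2 × 0.5 = 5.7925
  Sum = 95.4425 µg/mL·h

AUC = 95.4 µg/mL·h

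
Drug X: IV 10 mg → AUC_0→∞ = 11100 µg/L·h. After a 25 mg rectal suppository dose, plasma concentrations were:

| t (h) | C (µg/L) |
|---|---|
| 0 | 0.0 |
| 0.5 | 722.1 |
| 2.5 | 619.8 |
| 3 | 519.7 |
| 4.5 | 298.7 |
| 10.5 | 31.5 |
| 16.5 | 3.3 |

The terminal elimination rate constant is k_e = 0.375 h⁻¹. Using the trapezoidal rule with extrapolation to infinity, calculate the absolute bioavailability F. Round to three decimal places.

F = 0.127

Trapezoidal AUC_0→16.5 (rectal suppository):
  [0→0.5]: (0.0+722.1)/2 × 0.5 = 180.525
  [0.5→2.5]: (722.1+619.8)/2 × 2 = 1341.9
  [2.5→3]: (619.8+519.7)/2 × 0.5 = 284.875
  [3→4.5]: (519.7+298.7)/2 × 1.5 = 613.8
  [4.5→10.5]: (298.7+31.5)/2 × 6 = 990.6
  [10.5→16.5]: (31.5+3.3)/2 × 6 = 104.4
  Sum = 3516.1 µg/L·h
Tail: C_last/k_e = 3.3/0.375 = 8.800
AUC_0→∞ (rectal suppository) = 3516.1 + 8.800 = 3524.9 µg/L·h
F = (AUC_ev/D_ev)/(AUC_iv/D_iv) = (3524.9/25)/(11100/10) = 140.996/1110 = 0.1270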